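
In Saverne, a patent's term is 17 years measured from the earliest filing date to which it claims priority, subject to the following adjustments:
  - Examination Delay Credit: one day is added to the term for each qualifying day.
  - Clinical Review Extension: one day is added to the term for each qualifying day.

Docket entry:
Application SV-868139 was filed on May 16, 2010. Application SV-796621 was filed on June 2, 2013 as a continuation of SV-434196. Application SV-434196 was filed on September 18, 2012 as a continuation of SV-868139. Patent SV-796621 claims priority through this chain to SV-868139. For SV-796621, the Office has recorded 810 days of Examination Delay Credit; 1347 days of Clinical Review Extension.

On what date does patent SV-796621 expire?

2033-04-11

Earliest priority filing: 16 May 2010.
Base term: 16 May 2010 + 17 years → 16 May 2027.
Examination Delay Credit: +810 days → 3 August 2029.
Clinical Review Extension: +1347 days → 11 April 2033.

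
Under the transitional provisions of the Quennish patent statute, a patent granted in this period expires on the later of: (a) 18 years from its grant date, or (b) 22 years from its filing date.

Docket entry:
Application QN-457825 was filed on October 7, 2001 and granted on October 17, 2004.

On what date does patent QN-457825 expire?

(a) grant + 18 years → 17 October 2022.
(b) filing + 22 years → 7 October 2023.
Later of the two: 7 October 2023.

October 7, 2023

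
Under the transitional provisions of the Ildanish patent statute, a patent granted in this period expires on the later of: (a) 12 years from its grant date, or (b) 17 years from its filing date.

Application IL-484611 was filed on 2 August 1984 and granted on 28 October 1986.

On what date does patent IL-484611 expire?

(a) grant + 12 years → 28 October 1998.
(b) filing + 17 years → 2 August 2001.
Later of the two: 2 August 2001.

2001-08-02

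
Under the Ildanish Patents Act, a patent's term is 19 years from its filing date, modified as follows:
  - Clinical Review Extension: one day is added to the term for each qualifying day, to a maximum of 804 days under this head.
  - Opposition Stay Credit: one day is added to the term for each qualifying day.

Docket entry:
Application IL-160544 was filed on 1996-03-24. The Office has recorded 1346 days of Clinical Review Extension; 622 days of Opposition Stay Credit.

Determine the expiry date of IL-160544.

Base term: filing date + 19 years → 24 March 2015.
Clinical Review Extension: 1346 days claimed exceeds the 804-day cap, so +804 days → 5 June 2017.
Opposition Stay Credit: +622 days → 17 February 2019.

2019-02-17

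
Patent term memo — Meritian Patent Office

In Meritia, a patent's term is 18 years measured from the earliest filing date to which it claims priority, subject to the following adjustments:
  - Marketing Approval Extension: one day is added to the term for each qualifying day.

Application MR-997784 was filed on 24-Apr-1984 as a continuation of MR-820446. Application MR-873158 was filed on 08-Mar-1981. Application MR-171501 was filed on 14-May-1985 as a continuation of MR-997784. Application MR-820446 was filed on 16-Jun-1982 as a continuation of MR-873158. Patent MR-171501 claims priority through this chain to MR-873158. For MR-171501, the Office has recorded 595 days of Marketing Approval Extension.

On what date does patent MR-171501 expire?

Earliest priority filing: 8 March 1981.
Base term: 8 March 1981 + 18 years → 8 March 1999.
Marketing Approval Extension: +595 days → 23 October 2000.

October 23, 2000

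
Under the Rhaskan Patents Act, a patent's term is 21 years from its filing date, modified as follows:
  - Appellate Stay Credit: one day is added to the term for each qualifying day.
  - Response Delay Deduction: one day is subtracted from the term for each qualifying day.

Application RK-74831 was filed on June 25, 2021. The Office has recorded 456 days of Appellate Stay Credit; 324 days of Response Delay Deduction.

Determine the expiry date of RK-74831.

Base term: filing date + 21 years → 25 June 2042.
Appellate Stay Credit: +456 days → 24 September 2043.
Response Delay Deduction: −324 days → 4 November 2042.

November 4, 2042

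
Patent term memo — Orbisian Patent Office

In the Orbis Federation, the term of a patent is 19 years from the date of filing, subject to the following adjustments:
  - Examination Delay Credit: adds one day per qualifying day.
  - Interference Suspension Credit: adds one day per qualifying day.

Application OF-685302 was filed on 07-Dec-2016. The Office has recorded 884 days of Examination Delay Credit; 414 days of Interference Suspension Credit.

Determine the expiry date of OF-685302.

June 27, 2039

Base term: filing date + 19 years → 7 December 2035.
Examination Delay Credit: +884 days → 9 May 2038.
Interference Suspension Credit: +414 days → 27 June 2039.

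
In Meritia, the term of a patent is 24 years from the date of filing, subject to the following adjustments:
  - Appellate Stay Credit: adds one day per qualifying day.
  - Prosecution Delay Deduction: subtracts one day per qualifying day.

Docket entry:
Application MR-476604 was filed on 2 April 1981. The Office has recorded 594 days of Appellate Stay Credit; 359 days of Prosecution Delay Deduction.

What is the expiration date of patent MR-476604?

Base term: filing date + 24 years → 2 April 2005.
Appellate Stay Credit: +594 days → 17 November 2006.
Prosecution Delay Deduction: −359 days → 23 November 2005.

November 23, 2005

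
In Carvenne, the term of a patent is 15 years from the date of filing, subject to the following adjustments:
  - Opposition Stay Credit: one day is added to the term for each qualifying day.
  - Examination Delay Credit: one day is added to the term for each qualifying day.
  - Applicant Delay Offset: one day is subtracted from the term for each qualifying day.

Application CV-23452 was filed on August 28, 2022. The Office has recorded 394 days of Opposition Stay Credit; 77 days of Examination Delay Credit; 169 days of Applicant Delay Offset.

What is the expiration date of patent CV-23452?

June 26, 2038

Base term: filing date + 15 years → 28 August 2037.
Opposition Stay Credit: +394 days → 26 September 2038.
Examination Delay Credit: +77 days → 12 December 2038.
Applicant Delay Offset: −169 days → 26 June 2038.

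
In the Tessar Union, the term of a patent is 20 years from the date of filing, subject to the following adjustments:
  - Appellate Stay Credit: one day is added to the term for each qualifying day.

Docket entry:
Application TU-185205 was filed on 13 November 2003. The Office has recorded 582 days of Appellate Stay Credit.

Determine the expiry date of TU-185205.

Base term: filing date + 20 years → 13 November 2023.
Appellate Stay Credit: +582 days → 17 June 2025.

June 17, 2025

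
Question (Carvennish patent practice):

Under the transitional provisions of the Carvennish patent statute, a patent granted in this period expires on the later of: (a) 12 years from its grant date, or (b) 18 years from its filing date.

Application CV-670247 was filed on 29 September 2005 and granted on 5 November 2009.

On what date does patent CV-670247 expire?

September 29, 2023

(a) grant + 12 years → 5 November 2021.
(b) filing + 18 years → 29 September 2023.
Later of the two: 29 September 2023.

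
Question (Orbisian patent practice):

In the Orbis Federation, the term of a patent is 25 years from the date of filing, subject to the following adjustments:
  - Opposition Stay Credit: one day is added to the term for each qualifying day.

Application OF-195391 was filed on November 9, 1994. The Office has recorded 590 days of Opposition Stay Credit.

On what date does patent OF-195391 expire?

2021-06-21

Base term: filing date + 25 years → 9 November 2019.
Opposition Stay Credit: +590 days → 21 June 2021.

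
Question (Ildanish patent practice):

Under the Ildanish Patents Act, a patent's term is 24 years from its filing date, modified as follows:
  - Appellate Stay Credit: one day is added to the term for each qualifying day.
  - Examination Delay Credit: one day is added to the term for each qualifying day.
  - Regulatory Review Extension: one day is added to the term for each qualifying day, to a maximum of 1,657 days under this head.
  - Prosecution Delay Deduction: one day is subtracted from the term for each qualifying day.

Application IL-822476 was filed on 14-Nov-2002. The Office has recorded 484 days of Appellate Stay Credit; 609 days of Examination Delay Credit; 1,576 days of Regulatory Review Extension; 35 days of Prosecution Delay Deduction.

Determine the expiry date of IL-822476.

Base term: filing date + 24 years → 14 November 2026.
Appellate Stay Credit: +484 days → 12 March 2028.
Examination Delay Credit: +609 days → 11 November 2029.
Regulatory Review Extension: 1576 days (within the 1657-day cap) → +1576 days → 6 March 2034.
Prosecution Delay Deduction: −35 days → 30 January 2034.

January 30, 2034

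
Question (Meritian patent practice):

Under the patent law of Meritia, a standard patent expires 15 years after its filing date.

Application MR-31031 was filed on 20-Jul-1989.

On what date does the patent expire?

Filing date + 15 years → 20 July 2004.

2004-07-20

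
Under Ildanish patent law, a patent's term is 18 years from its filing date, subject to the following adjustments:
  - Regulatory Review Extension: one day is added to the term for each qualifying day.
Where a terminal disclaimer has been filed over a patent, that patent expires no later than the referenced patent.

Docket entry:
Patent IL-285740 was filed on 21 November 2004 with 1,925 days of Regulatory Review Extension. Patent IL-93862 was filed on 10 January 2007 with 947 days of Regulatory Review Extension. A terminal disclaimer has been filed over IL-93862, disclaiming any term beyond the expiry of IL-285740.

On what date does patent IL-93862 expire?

Natural term of IL-93862:
  Base: filing + 18 years → 10 January 2025.
  Regulatory Review Extension: +947 days → 15 August 2027.
Expiry of referenced patent IL-285740:
  Base: filing + 18 years → 21 November 2022.
  Regulatory Review Extension: +1925 days → 28 February 2028.
Terminal disclaimer: IL-93862 expires on the earlier of 15 August 2027 and 28 February 2028.

August 15, 2027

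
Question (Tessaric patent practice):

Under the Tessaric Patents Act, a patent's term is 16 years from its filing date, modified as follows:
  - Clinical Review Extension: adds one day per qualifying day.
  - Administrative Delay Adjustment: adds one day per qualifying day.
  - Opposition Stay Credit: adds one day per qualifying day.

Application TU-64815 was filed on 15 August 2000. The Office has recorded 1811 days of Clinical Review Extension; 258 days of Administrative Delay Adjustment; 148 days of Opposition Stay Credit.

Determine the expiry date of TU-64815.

2022-09-10

Base term: filing date + 16 years → 15 August 2016.
Clinical Review Extension: +1811 days → 31 July 2021.
Administrative Delay Adjustment: +258 days → 15 April 2022.
Opposition Stay Credit: +148 days → 10 September 2022.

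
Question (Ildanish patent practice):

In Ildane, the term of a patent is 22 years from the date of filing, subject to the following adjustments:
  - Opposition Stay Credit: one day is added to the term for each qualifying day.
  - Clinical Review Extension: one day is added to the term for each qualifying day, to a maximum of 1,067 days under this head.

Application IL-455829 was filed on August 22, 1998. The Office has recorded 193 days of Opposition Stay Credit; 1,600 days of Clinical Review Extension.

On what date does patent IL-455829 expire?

2024-02-03

Base term: filing date + 22 years → 22 August 2020.
Opposition Stay Credit: +193 days → 3 March 2021.
Clinical Review Extension: 1600 days claimed exceeds the 1067-day cap, so +1067 days → 3 February 2024.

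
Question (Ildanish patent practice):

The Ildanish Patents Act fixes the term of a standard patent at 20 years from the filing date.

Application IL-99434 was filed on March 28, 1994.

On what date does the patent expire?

Filing date + 20 years → 28 March 2014.

March 28, 2014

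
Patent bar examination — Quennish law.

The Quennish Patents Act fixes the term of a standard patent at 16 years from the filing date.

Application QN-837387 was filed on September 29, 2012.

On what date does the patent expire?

Filing date + 16 years → 29 September 2028.

2028-09-29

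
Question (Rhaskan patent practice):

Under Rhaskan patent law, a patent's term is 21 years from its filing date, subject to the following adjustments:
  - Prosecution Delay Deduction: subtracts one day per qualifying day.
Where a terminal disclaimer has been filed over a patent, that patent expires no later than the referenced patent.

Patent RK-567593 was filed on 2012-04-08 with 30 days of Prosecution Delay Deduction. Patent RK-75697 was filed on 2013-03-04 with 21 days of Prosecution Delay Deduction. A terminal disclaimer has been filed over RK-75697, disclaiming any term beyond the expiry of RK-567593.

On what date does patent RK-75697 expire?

March 9, 2033

Natural term of RK-75697:
  Base: filing + 21 years → 4 March 2034.
  Prosecution Delay Deduction: −21 days → 11 February 2034.
Expiry of referenced patent RK-567593:
  Base: filing + 21 years → 8 April 2033.
  Prosecution Delay Deduction: −30 days → 9 March 2033.
Terminal disclaimer: RK-75697 expires on the earlier of 11 February 2034 and 9 March 2033.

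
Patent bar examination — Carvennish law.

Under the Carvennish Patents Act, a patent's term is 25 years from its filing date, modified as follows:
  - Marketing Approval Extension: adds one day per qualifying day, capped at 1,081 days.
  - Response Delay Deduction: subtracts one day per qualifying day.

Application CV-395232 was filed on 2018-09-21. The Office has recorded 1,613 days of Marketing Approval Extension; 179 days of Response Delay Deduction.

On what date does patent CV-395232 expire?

Base term: filing date + 25 years → 21 September 2043.
Marketing Approval Extension: 1613 days claimed exceeds the 1081-day cap, so +1081 days → 6 September 2046.
Response Delay Deduction: −179 days → 11 March 2046.

March 11, 2046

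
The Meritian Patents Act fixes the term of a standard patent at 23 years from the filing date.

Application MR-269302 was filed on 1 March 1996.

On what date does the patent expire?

March 1, 2019

Filing date + 23 years → 1 March 2019.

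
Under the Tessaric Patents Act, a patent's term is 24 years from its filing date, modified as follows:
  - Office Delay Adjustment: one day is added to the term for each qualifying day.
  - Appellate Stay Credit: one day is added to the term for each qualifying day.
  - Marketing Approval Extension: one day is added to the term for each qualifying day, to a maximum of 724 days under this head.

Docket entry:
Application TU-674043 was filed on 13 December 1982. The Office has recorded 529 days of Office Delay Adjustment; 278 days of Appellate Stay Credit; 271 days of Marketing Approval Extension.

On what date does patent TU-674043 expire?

2009-11-25

Base term: filing date + 24 years → 13 December 2006.
Office Delay Adjustment: +529 days → 25 May 2008.
Appellate Stay Credit: +278 days → 27 February 2009.
Marketing Approval Extension: 271 days (within the 724-day cap) → +271 days → 25 November 2009.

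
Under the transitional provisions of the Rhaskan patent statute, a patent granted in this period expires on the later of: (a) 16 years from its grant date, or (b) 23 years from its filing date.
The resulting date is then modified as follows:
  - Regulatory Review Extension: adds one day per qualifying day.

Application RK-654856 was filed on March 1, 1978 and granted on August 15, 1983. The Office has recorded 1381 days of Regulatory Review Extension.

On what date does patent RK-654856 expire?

December 11, 2004

(a) grant + 16 years → 15 August 1999.
(b) filing + 23 years → 1 March 2001.
Later of the two: 1 March 2001.
Regulatory Review Extension: +1381 days → 11 December 2004.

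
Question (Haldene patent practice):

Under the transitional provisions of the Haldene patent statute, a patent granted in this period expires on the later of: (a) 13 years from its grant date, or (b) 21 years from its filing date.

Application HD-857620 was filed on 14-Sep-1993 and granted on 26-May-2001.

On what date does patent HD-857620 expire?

2014-09-14

(a) grant + 13 years → 26 May 2014.
(b) filing + 21 years → 14 September 2014.
Later of the two: 14 September 2014.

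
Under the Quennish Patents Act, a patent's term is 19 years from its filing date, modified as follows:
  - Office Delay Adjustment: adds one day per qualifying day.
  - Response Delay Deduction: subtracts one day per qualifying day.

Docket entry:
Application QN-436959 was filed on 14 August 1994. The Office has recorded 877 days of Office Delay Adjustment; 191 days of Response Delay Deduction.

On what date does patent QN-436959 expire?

2015-07-01

Base term: filing date + 19 years → 14 August 2013.
Office Delay Adjustment: +877 days → 8 January 2016.
Response Delay Deduction: −191 days → 1 July 2015.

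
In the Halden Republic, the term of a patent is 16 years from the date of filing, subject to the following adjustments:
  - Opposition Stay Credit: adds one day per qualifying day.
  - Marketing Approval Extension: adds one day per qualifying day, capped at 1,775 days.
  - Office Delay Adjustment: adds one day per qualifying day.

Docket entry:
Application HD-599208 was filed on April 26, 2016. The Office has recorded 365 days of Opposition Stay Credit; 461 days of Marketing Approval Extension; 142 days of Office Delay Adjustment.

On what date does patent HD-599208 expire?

Base term: filing date + 16 years → 26 April 2032.
Opposition Stay Credit: +365 days → 26 April 2033.
Marketing Approval Extension: 461 days (within the 1775-day cap) → +461 days → 31 July 2034.
Office Delay Adjustment: +142 days → 20 December 2034.

2034-12-20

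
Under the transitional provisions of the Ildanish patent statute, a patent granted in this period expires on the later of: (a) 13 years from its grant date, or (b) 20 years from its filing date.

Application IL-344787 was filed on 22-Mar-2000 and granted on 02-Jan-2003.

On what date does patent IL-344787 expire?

(a) grant + 13 years → 2 January 2016.
(b) filing + 20 years → 22 March 2020.
Later of the two: 22 March 2020.

March 22, 2020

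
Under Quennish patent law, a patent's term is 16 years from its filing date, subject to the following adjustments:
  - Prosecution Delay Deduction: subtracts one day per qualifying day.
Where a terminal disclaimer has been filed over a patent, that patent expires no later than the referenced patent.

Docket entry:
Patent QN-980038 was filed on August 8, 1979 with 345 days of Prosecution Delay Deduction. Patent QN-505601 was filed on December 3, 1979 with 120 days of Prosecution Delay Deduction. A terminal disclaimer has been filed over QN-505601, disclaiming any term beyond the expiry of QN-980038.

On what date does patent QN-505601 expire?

Natural term of QN-505601:
  Base: filing + 16 years → 3 December 1995.
  Prosecution Delay Deduction: −120 days → 5 August 1995.
Expiry of referenced patent QN-980038:
  Base: filing + 16 years → 8 August 1995.
  Prosecution Delay Deduction: −345 days → 28 August 1994.
Terminal disclaimer: QN-505601 expires on the earlier of 5 August 1995 and 28 August 1994.

August 28, 1994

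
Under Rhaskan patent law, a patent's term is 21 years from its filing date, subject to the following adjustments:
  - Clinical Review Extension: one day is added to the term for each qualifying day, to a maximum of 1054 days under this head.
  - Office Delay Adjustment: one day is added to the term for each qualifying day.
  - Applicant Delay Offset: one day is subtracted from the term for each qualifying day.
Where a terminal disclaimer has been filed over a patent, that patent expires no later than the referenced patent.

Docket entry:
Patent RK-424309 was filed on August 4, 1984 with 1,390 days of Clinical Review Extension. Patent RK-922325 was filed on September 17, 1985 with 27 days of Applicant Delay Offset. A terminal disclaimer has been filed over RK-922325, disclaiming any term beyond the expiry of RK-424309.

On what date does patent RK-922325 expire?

Natural term of RK-922325:
  Base: filing + 21 years → 17 September 2006.
  Applicant Delay Offset: −27 days → 21 August 2006.
Expiry of referenced patent RK-424309:
  Base: filing + 21 years → 4 August 2005.
  Clinical Review Extension: 1390 days claimed exceeds the 1054-day cap, so +1054 days → 23 June 2008.
Terminal disclaimer: RK-922325 expires on the earlier of 21 August 2006 and 23 June 2008.

August 21, 2006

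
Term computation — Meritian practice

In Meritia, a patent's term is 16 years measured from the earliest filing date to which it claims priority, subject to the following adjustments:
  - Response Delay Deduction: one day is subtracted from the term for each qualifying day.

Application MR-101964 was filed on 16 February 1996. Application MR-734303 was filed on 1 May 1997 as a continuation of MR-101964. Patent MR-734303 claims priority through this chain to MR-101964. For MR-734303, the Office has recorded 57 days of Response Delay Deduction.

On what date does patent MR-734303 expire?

December 21, 2011

Earliest priority filing: 16 February 1996.
Base term: 16 February 1996 + 16 years → 16 February 2012.
Response Delay Deduction: −57 days → 21 December 2011.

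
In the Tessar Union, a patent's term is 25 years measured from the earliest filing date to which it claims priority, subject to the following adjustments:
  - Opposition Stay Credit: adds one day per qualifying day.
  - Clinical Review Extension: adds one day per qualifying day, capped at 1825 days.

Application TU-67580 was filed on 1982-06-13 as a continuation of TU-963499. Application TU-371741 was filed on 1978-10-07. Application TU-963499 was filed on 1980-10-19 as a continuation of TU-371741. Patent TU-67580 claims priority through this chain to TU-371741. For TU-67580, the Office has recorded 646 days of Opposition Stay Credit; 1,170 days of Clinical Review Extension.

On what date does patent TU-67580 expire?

Earliest priority filing: 7 October 1978.
Base term: 7 October 1978 + 25 years → 7 October 2003.
Opposition Stay Credit: +646 days → 14 July 2005.
Clinical Review Extension: 1170 days (within the 1825-day cap) → +1170 days → 26 September 2008.

2008-09-26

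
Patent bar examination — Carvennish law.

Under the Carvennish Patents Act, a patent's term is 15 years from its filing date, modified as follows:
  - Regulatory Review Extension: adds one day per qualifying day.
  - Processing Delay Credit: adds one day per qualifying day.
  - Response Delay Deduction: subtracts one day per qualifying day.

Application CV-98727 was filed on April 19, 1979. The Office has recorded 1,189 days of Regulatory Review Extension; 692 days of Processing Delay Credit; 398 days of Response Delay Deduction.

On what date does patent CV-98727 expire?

Base term: filing date + 15 years → 19 April 1994.
Regulatory Review Extension: +1189 days → 21 July 1997.
Processing Delay Credit: +692 days → 13 June 1999.
Response Delay Deduction: −398 days → 11 May 1998.

May 11, 1998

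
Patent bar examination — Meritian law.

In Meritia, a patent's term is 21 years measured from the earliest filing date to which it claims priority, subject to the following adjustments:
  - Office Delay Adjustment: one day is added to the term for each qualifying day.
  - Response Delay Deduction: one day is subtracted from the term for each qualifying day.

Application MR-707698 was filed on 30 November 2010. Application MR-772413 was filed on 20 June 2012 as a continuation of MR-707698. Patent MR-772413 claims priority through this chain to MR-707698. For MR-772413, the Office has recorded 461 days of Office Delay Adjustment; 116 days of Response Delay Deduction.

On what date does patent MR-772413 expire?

Earliest priority filing: 30 November 2010.
Base term: 30 November 2010 + 21 years → 30 November 2031.
Office Delay Adjustment: +461 days → 5 March 2033.
Response Delay Deduction: −116 days → 9 November 2032.

November 9, 2032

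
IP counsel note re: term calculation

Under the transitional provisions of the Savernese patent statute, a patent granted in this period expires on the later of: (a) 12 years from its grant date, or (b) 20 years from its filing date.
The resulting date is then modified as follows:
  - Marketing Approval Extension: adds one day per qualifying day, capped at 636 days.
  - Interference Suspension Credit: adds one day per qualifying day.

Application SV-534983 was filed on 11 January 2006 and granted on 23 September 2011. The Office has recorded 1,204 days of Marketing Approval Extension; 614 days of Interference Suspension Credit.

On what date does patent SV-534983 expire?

June 14, 2029

(a) grant + 12 years → 23 September 2023.
(b) filing + 20 years → 11 January 2026.
Later of the two: 11 January 2026.
Marketing Approval Extension: 1204 days claimed exceeds the 636-day cap, so +636 days → 9 October 2027.
Interference Suspension Credit: +614 days → 14 June 2029.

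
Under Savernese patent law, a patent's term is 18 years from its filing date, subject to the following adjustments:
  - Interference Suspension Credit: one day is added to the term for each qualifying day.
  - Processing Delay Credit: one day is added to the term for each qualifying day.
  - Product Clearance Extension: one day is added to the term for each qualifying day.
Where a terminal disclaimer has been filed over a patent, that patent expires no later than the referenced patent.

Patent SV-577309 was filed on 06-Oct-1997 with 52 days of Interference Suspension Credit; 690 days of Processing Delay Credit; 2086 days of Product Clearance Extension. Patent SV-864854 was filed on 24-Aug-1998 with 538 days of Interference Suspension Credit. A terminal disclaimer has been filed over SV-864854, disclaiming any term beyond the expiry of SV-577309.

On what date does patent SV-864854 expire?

Natural term of SV-864854:
  Base: filing + 18 years → 24 August 2016.
  Interference Suspension Credit: +538 days → 13 February 2018.
Expiry of referenced patent SV-577309:
  Base: filing + 18 years → 6 October 2015.
  Interference Suspension Credit: +52 days → 27 November 2015.
  Processing Delay Credit: +690 days → 17 October 2017.
  Product Clearance Extension: +2086 days → 4 July 2023.
Terminal disclaimer: SV-864854 expires on the earlier of 13 February 2018 and 4 July 2023.

2018-02-13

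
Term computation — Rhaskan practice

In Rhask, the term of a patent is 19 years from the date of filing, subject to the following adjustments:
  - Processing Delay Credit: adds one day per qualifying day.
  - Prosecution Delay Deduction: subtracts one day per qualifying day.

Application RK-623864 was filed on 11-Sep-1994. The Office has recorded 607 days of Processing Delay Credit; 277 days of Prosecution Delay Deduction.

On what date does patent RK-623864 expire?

Base term: filing date + 19 years → 11 September 2013.
Processing Delay Credit: +607 days → 11 May 2015.
Prosecution Delay Deduction: −277 days → 7 August 2014.

August 7, 2014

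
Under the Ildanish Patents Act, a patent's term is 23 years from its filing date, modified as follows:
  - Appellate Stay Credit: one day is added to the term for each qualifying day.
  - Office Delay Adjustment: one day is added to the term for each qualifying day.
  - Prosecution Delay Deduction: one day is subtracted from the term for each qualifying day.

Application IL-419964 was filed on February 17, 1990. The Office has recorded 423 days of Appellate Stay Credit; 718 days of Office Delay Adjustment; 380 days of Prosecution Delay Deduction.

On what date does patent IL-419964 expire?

Base term: filing date + 23 years → 17 February 2013.
Appellate Stay Credit: +423 days → 16 April 2014.
Office Delay Adjustment: +718 days → 3 April 2016.
Prosecution Delay Deduction: −380 days → 20 March 2015.

2015-03-20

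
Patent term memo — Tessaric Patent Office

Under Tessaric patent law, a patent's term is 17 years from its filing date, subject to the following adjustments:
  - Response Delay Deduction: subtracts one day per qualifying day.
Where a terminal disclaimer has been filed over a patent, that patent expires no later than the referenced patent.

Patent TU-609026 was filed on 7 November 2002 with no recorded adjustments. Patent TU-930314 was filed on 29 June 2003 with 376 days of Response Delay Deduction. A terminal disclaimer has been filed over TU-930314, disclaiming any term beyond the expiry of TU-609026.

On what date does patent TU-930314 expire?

June 19, 2019

Natural term of TU-930314:
  Base: filing + 17 years → 29 June 2020.
  Response Delay Deduction: −376 days → 19 June 2019.
Expiry of referenced patent TU-609026:
  Base: filing + 17 years → 7 November 2019.
Terminal disclaimer: TU-930314 expires on the earlier of 19 June 2019 and 7 November 2019.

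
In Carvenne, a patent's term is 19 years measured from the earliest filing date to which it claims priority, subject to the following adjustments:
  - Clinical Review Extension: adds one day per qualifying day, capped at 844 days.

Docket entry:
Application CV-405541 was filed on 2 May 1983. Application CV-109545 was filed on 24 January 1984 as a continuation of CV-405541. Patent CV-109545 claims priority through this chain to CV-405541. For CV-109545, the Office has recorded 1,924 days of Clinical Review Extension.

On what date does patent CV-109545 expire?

August 23, 2004

Earliest priority filing: 2 May 1983.
Base term: 2 May 1983 + 19 years → 2 May 2002.
Clinical Review Extension: 1924 days claimed exceeds the 844-day cap, so +844 days → 23 August 2004.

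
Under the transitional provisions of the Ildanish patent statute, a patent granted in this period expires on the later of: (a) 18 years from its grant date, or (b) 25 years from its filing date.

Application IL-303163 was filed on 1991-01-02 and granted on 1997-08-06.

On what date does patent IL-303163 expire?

2016-01-02

(a) grant + 18 years → 6 August 2015.
(b) filing + 25 years → 2 January 2016.
Later of the two: 2 January 2016.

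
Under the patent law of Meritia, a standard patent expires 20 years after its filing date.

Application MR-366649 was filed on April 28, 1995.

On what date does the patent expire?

2015-04-28

Filing date + 20 years → 28 April 2015.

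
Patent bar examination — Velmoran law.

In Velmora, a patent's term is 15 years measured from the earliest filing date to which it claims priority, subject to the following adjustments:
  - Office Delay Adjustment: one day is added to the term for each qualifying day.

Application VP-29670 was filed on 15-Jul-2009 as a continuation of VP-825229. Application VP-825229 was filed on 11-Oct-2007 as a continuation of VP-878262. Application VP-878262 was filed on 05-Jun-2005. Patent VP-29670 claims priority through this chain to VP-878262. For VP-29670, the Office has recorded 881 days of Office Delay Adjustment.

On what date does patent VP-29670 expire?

Earliest priority filing: 5 June 2005.
Base term: 5 June 2005 + 15 years → 5 June 2020.
Office Delay Adjustment: +881 days → 3 November 2022.

November 3, 2022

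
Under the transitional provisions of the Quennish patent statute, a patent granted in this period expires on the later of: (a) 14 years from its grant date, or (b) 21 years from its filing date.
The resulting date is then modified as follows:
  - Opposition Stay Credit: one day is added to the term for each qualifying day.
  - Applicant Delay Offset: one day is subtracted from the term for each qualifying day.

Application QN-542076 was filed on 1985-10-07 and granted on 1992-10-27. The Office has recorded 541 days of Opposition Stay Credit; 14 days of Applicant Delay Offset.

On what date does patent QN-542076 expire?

(a) grant + 14 years → 27 October 2006.
(b) filing + 21 years → 7 October 2006.
Later of the two: 27 October 2006.
Opposition Stay Credit: +541 days → 20 April 2008.
Applicant Delay Offset: −14 days → 6 April 2008.

April 6, 2008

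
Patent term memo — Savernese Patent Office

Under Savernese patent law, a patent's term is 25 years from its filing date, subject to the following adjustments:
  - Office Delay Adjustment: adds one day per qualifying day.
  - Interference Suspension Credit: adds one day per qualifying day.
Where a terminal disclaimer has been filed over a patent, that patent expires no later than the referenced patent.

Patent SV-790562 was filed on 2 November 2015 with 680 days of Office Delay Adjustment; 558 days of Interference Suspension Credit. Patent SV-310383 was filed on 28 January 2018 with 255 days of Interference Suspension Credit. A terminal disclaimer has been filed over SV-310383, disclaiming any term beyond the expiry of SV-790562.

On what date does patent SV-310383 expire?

Natural term of SV-310383:
  Base: filing + 25 years → 28 January 2043.
  Interference Suspension Credit: +255 days → 10 October 2043.
Expiry of referenced patent SV-790562:
  Base: filing + 25 years → 2 November 2040.
  Office Delay Adjustment: +680 days → 13 September 2042.
  Interference Suspension Credit: +558 days → 24 March 2044.
Terminal disclaimer: SV-310383 expires on the earlier of 10 October 2043 and 24 March 2044.

October 10, 2043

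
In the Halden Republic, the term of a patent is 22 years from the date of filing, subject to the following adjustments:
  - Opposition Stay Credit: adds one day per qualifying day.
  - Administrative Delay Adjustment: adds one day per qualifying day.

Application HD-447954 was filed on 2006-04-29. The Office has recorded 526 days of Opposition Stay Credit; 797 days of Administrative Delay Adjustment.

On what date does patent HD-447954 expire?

2031-12-13

Base term: filing date + 22 years → 29 April 2028.
Opposition Stay Credit: +526 days → 7 October 2029.
Administrative Delay Adjustment: +797 days → 13 December 2031.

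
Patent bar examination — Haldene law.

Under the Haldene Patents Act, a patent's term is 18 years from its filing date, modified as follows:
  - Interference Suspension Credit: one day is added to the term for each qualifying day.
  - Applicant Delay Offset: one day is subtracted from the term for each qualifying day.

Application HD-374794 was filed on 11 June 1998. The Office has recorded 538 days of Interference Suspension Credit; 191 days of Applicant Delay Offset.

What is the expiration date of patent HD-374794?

Base term: filing date + 18 years → 11 June 2016.
Interference Suspension Credit: +538 days → 1 December 2017.
Applicant Delay Offset: −191 days → 24 May 2017.

May 24, 2017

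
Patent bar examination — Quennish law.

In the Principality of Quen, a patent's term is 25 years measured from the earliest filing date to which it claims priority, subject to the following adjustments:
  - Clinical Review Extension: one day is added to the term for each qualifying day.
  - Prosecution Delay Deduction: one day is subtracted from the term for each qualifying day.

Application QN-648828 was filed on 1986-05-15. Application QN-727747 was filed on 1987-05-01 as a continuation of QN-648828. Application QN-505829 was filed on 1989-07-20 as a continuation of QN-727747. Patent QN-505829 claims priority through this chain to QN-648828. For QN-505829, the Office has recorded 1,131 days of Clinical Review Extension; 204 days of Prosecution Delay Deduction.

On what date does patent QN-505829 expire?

Earliest priority filing: 15 May 1986.
Base term: 15 May 1986 + 25 years → 15 May 2011.
Clinical Review Extension: +1131 days → 19 June 2014.
Prosecution Delay Deduction: −204 days → 27 November 2013.

2013-11-27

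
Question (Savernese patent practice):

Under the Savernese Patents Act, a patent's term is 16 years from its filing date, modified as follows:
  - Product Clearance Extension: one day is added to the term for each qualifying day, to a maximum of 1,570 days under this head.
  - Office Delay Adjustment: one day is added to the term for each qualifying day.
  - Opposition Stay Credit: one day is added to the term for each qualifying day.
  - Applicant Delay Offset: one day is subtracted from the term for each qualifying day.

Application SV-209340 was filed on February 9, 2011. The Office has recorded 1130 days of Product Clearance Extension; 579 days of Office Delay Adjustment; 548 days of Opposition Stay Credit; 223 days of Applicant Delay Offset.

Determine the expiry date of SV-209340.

2032-09-04

Base term: filing date + 16 years → 9 February 2027.
Product Clearance Extension: 1130 days (within the 1570-day cap) → +1130 days → 15 March 2030.
Office Delay Adjustment: +579 days → 15 October 2031.
Opposition Stay Credit: +548 days → 15 April 2033.
Applicant Delay Offset: −223 days → 4 September 2032.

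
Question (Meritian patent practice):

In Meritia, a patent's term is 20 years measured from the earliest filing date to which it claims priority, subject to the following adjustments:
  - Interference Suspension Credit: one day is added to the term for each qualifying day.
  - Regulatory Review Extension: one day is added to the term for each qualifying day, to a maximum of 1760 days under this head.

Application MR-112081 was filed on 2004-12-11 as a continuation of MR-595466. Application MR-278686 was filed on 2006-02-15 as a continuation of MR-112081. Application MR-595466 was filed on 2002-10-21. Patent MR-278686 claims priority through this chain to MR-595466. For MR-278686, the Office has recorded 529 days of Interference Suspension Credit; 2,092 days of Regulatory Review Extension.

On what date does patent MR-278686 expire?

2029-01-26

Earliest priority filing: 21 October 2002.
Base term: 21 October 2002 + 20 years → 21 October 2022.
Interference Suspension Credit: +529 days → 2 April 2024.
Regulatory Review Extension: 2092 days claimed exceeds the 1760-day cap, so +1760 days → 26 January 2029.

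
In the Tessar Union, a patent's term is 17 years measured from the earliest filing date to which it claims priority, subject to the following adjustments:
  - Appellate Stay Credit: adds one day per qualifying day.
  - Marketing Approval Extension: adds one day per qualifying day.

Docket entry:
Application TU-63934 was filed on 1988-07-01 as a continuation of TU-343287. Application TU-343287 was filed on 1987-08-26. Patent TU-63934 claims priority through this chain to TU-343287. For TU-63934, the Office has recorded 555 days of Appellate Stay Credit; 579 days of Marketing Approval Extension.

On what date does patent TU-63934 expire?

October 4, 2007

Earliest priority filing: 26 August 1987.
Base term: 26 August 1987 + 17 years → 26 August 2004.
Appellate Stay Credit: +555 days → 4 March 2006.
Marketing Approval Extension: +579 days → 4 October 2007.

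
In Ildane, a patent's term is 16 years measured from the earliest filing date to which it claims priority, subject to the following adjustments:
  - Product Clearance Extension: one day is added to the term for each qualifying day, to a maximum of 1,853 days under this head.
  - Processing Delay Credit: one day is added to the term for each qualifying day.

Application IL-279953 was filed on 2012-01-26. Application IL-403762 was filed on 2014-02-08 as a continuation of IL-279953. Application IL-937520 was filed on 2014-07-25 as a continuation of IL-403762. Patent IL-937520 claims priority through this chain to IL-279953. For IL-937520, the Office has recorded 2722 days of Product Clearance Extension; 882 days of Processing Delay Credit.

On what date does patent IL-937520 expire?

July 23, 2035

Earliest priority filing: 26 January 2012.
Base term: 26 January 2012 + 16 years → 26 January 2028.
Product Clearance Extension: 2722 days claimed exceeds the 1853-day cap, so +1853 days → 21 February 2033.
Processing Delay Credit: +882 days → 23 July 2035.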